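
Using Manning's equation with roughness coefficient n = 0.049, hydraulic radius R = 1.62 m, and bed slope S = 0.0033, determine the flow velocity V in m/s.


Manning's equation gives V = (1/n) * R^(2/3) * S^(1/2).
First, compute R^(2/3) = 1.62^(2/3) = 1.3794.
Next, S^(1/2) = 0.0033^(1/2) = 0.057446.
Then 1/n = 1/0.049 = 20.41.
V = 20.41 * 1.3794 * 0.057446 = 1.6171 m/s.

1.6171


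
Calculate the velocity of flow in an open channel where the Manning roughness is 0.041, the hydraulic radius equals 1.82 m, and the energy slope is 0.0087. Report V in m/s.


Manning's equation gives V = (1/n) * R^(2/3) * S^(1/2).
First, compute R^(2/3) = 1.82^(2/3) = 1.4907.
Next, S^(1/2) = 0.0087^(1/2) = 0.093274.
Then 1/n = 1/0.041 = 24.39.
V = 24.39 * 1.4907 * 0.093274 = 3.3912 m/s.

3.3912


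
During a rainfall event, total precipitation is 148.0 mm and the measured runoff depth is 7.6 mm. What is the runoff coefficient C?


The runoff coefficient C = runoff depth / rainfall depth.
C = 7.6 / 148.0
  = 0.0514.

0.0514


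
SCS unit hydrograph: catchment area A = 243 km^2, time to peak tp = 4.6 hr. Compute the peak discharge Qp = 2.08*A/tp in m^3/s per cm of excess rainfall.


SCS formula: Qp = 2.08 * A / tp.
Qp = 2.08 * 243 / 4.6
   = 505.44 / 4.6
   = 109.88 m^3/s per cm.

109.88


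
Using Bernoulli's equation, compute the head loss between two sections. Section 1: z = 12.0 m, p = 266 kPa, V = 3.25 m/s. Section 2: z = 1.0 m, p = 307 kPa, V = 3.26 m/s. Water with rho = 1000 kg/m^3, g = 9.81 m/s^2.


Total head at each section: H = z + p/(rho*g) + V^2/(2g).
H1 = 12.0 + 266*1000/(1000*9.81) + 3.25^2/(2*9.81)
   = 12.0 + 27.115 + 0.5384
   = 39.654 m.
H2 = 1.0 + 307*1000/(1000*9.81) + 3.26^2/(2*9.81)
   = 1.0 + 31.295 + 0.5417
   = 32.836 m.
h_L = H1 - H2 = 39.654 - 32.836 = 6.817 m.

6.817


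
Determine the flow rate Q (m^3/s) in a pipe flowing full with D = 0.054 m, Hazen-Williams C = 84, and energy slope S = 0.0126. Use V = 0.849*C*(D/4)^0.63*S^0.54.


For a full circular pipe, R = D/4 = 0.054/4 = 0.0135 m.
V = 0.849 * 84 * 0.0135^0.63 * 0.0126^0.54
  = 0.849 * 84 * 0.066391 * 0.094232
  = 0.4462 m/s.
Pipe area A = pi*D^2/4 = pi*0.054^2/4 = 0.0023 m^2.
Q = A * V = 0.0023 * 0.4462 = 0.001 m^3/s.

0.001


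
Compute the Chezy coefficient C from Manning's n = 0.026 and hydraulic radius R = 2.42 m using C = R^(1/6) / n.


The Chezy coefficient relates to Manning's n through C = R^(1/6) / n.
R^(1/6) = 2.42^(1/6) = 1.158695.
C = 1.158695 / 0.026 = 44.57 m^(1/2)/s.

44.57


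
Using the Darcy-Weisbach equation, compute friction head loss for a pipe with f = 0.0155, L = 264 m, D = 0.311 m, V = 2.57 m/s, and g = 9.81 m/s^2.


Darcy-Weisbach equation: h_f = f * (L/D) * V^2/(2g).
f * L/D = 0.0155 * 264/0.311 = 13.1576.
V^2/(2g) = 2.57^2 / (2*9.81) = 6.6049 / 19.62 = 0.3366 m.
h_f = 13.1576 * 0.3366 = 4.429 m.

4.429


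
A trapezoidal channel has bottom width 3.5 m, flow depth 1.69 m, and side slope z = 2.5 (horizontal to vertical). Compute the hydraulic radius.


For a trapezoidal section with side slope z:
A = (b + z*y)*y = (3.5 + 2.5*1.69)*1.69 = 13.055 m^2.
P = b + 2*y*sqrt(1 + z^2) = 3.5 + 2*1.69*sqrt(1 + 2.5^2) = 12.601 m.
R = A/P = 13.055 / 12.601 = 1.0361 m.

1.0361


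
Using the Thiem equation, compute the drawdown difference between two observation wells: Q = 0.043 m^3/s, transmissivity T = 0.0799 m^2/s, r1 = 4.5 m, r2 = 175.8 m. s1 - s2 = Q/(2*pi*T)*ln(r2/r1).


Thiem equation: s1 - s2 = Q/(2*pi*T) * ln(r2/r1).
ln(r2/r1) = ln(175.8/4.5) = 3.6653.
Q/(2*pi*T) = 0.043 / (2*pi*0.0799) = 0.043 / 0.502 = 0.0857.
s1 - s2 = 0.0857 * 3.6653 = 0.3139 m.

0.3139


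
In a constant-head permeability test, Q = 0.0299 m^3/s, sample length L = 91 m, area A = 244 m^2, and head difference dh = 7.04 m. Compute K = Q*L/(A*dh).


From K = Q*L / (A*dh):
Numerator: Q*L = 0.0299 * 91 = 2.7209.
Denominator: A*dh = 244 * 7.04 = 1717.76.
K = 2.7209 / 1717.76 = 0.001584 m/s.

0.001584


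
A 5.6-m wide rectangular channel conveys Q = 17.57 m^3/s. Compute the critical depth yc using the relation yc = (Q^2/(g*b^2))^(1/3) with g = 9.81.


Using yc = (Q^2 / (g * b^2))^(1/3):
Q^2 = 17.57^2 = 308.7.
g * b^2 = 9.81 * 5.6^2 = 9.81 * 31.36 = 307.64.
Q^2 / (g*b^2) = 308.7 / 307.64 = 1.0034.
yc = 1.0034^(1/3) = 1.0012 m.

1.0012


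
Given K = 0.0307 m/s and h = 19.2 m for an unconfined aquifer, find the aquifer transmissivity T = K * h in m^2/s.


Transmissivity is defined as T = K * h.
T = 0.0307 * 19.2
  = 0.5894 m^2/s.

0.5894


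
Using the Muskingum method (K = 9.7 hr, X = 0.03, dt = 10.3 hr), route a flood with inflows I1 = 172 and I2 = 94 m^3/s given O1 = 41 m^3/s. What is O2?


Muskingum coefficients:
denom = 2*K*(1-X) + dt = 2*9.7*(1-0.03) + 10.3 = 29.118.
C0 = (dt - 2*K*X)/denom = (10.3 - 2*9.7*0.03)/29.118 = 0.3337.
C1 = (dt + 2*K*X)/denom = (10.3 + 2*9.7*0.03)/29.118 = 0.3737.
C2 = (2*K*(1-X) - dt)/denom = 0.2925.
O2 = C0*I2 + C1*I1 + C2*O1
   = 0.3337*94 + 0.3737*172 + 0.2925*41
   = 107.65 m^3/s.

107.65


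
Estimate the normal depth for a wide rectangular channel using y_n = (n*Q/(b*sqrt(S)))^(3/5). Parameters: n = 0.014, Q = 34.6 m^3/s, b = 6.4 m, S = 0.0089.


We use the wide-channel approximation y_n = (n*Q/(b*sqrt(S)))^(3/5).
sqrt(S) = sqrt(0.0089) = 0.09434.
Numerator: n*Q = 0.014 * 34.6 = 0.4844.
Denominator: b*sqrt(S) = 6.4 * 0.09434 = 0.603776.
arg = 0.8023.
y_n = 0.8023^(3/5) = 0.8762 m.

0.8762


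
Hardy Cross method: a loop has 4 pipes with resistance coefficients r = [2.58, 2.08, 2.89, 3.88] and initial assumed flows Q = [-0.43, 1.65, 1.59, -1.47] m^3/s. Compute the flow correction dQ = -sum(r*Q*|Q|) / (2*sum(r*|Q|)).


Numerator terms (r*Q*|Q|): 2.58*-0.43*|-0.43| = -0.477; 2.08*1.65*|1.65| = 5.6628; 2.89*1.59*|1.59| = 7.3062; 3.88*-1.47*|-1.47| = -8.3843.
Sum of numerator = 4.1077.
Denominator terms (r*|Q|): 2.58*|-0.43| = 1.1094; 2.08*|1.65| = 3.432; 2.89*|1.59| = 4.5951; 3.88*|-1.47| = 5.7036.
2 * sum of denominator = 2 * 14.8401 = 29.6802.
dQ = -4.1077 / 29.6802 = -0.1384 m^3/s.

-0.1384


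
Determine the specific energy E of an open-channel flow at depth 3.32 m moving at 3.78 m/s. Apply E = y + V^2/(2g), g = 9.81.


Specific energy E = y + V^2/(2g).
Velocity head = V^2/(2g) = 3.78^2 / (2*9.81) = 14.2884 / 19.62 = 0.7283 m.
E = 3.32 + 0.7283 = 4.0483 m.

4.0483


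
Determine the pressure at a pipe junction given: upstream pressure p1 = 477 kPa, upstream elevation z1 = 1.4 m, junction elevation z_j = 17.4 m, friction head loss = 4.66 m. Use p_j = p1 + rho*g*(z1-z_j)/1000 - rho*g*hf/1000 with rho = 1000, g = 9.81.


Junction pressure: p_j = p1 + rho*g*(z1 - z_j)/1000 - rho*g*hf/1000.
Elevation term = 1000*9.81*(1.4 - 17.4)/1000 = -156.96 kPa.
Friction term = 1000*9.81*4.66/1000 = 45.715 kPa.
p_j = 477 + -156.96 - 45.715 = 274.33 kPa.

274.33


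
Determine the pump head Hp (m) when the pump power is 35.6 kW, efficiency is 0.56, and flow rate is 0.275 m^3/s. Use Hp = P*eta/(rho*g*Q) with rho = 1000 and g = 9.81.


Pump head formula: Hp = P * eta / (rho * g * Q).
Numerator: P * eta = 35.6 * 1000 * 0.56 = 19936.0 W.
Denominator: rho * g * Q = 1000 * 9.81 * 0.275 = 2697.75.
Hp = 19936.0 / 2697.75 = 7.39 m.

7.39


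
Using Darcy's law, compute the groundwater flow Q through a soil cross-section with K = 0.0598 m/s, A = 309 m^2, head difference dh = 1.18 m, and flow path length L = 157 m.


Darcy's law: Q = K * A * i, where i = dh/L.
Hydraulic gradient i = 1.18 / 157 = 0.007516.
Q = 0.0598 * 309 * 0.007516
  = 0.1389 m^3/s.

0.1389


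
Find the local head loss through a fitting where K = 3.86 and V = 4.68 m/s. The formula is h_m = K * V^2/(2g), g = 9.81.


Minor loss formula: h_m = K * V^2/(2g).
V^2 = 4.68^2 = 21.9024.
V^2/(2g) = 21.9024 / 19.62 = 1.1163 m.
h_m = 3.86 * 1.1163 = 4.309 m.

4.309


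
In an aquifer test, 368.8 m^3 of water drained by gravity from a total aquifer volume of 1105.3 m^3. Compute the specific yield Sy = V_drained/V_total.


Specific yield Sy = Volume drained / Total volume.
Sy = 368.8 / 1105.3
   = 0.3337.

0.3337


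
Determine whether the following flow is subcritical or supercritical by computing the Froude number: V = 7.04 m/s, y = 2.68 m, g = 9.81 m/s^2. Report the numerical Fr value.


The Froude number is defined as Fr = V / sqrt(g*y).
g*y = 9.81 * 2.68 = 26.2908.
sqrt(g*y) = sqrt(26.2908) = 5.1275.
Fr = 7.04 / 5.1275 = 1.373.
Since Fr > 1, the flow is supercritical.

1.373


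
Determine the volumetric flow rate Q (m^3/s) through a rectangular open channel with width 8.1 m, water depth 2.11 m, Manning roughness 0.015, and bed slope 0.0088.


For a rectangular channel, the cross-sectional area A = b * y = 8.1 * 2.11 = 17.09 m^2.
The wetted perimeter P = b + 2y = 8.1 + 2*2.11 = 12.32 m.
Hydraulic radius R = A/P = 17.09/12.32 = 1.3873 m.
Velocity V = (1/n)*R^(2/3)*S^(1/2) = (1/0.015)*1.3873^(2/3)*0.0088^(1/2) = 7.779 m/s.
Discharge Q = A * V = 17.09 * 7.779 = 132.95 m^3/s.

132.95


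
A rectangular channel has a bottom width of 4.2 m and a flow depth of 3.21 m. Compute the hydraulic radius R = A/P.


For a rectangular section:
Flow area A = b * y = 4.2 * 3.21 = 13.48 m^2.
Wetted perimeter P = b + 2y = 4.2 + 2*3.21 = 10.62 m.
Hydraulic radius R = A/P = 13.48 / 10.62 = 1.2695 m.

1.2695


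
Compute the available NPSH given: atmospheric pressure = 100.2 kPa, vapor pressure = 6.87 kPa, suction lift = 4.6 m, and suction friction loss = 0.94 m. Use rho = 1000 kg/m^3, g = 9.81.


NPSHa = p_atm/(rho*g) - z_s - hf_s - p_vap/(rho*g).
p_atm/(rho*g) = 100.2*1000 / (1000*9.81) = 10.214 m.
p_vap/(rho*g) = 6.87*1000 / (1000*9.81) = 0.7 m.
NPSHa = 10.214 - 4.6 - 0.94 - 0.7
      = 3.97 m.

3.97


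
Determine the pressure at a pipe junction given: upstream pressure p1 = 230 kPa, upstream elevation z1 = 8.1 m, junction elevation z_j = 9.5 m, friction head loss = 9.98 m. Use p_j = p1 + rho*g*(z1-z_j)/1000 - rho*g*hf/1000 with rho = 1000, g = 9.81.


Junction pressure: p_j = p1 + rho*g*(z1 - z_j)/1000 - rho*g*hf/1000.
Elevation term = 1000*9.81*(8.1 - 9.5)/1000 = -13.734 kPa.
Friction term = 1000*9.81*9.98/1000 = 97.904 kPa.
p_j = 230 + -13.734 - 97.904 = 118.36 kPa.

118.36


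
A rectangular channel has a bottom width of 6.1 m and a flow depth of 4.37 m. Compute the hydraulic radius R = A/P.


For a rectangular section:
Flow area A = b * y = 6.1 * 4.37 = 26.66 m^2.
Wetted perimeter P = b + 2y = 6.1 + 2*4.37 = 14.84 m.
Hydraulic radius R = A/P = 26.66 / 14.84 = 1.7963 m.

1.7963


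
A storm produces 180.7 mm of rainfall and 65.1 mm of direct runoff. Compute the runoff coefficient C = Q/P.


The runoff coefficient C = runoff depth / rainfall depth.
C = 65.1 / 180.7
  = 0.3603.

0.3603


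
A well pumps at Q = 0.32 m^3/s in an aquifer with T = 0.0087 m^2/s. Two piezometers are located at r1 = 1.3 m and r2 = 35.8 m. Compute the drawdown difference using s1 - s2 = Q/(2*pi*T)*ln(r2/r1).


Thiem equation: s1 - s2 = Q/(2*pi*T) * ln(r2/r1).
ln(r2/r1) = ln(35.8/1.3) = 3.3156.
Q/(2*pi*T) = 0.32 / (2*pi*0.0087) = 0.32 / 0.0547 = 5.854.
s1 - s2 = 5.854 * 3.3156 = 19.4093 m.

19.4093


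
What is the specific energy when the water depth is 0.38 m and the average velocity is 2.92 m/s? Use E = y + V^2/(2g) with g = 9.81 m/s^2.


Specific energy E = y + V^2/(2g).
Velocity head = V^2/(2g) = 2.92^2 / (2*9.81) = 8.5264 / 19.62 = 0.4346 m.
E = 0.38 + 0.4346 = 0.8146 m.

0.8146


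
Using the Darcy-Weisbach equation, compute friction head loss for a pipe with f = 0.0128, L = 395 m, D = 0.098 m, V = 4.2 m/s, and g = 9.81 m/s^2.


Darcy-Weisbach equation: h_f = f * (L/D) * V^2/(2g).
f * L/D = 0.0128 * 395/0.098 = 51.5918.
V^2/(2g) = 4.2^2 / (2*9.81) = 17.64 / 19.62 = 0.8991 m.
h_f = 51.5918 * 0.8991 = 46.385 m.

46.385


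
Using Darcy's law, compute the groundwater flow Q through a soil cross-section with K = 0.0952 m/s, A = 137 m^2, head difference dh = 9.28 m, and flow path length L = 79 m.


Darcy's law: Q = K * A * i, where i = dh/L.
Hydraulic gradient i = 9.28 / 79 = 0.117468.
Q = 0.0952 * 137 * 0.117468
  = 1.5321 m^3/s.

1.5321


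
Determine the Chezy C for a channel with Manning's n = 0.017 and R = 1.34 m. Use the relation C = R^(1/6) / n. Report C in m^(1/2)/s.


The Chezy coefficient relates to Manning's n through C = R^(1/6) / n.
R^(1/6) = 1.34^(1/6) = 1.049988.
C = 1.049988 / 0.017 = 61.76 m^(1/2)/s.

61.76


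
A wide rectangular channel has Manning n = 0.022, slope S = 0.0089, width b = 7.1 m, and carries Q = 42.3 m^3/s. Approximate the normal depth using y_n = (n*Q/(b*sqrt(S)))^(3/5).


We use the wide-channel approximation y_n = (n*Q/(b*sqrt(S)))^(3/5).
sqrt(S) = sqrt(0.0089) = 0.09434.
Numerator: n*Q = 0.022 * 42.3 = 0.9306.
Denominator: b*sqrt(S) = 7.1 * 0.09434 = 0.669814.
arg = 1.3893.
y_n = 1.3893^(3/5) = 1.2181 m.

1.2181


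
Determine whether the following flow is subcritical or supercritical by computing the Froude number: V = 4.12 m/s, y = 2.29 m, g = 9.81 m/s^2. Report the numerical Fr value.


The Froude number is defined as Fr = V / sqrt(g*y).
g*y = 9.81 * 2.29 = 22.4649.
sqrt(g*y) = sqrt(22.4649) = 4.7397.
Fr = 4.12 / 4.7397 = 0.8693.
Since Fr < 1, the flow is subcritical.

0.8693


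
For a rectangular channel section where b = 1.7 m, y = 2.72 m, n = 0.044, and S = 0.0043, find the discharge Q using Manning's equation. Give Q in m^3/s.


For a rectangular channel, the cross-sectional area A = b * y = 1.7 * 2.72 = 4.62 m^2.
The wetted perimeter P = b + 2y = 1.7 + 2*2.72 = 7.14 m.
Hydraulic radius R = A/P = 4.62/7.14 = 0.6476 m.
Velocity V = (1/n)*R^(2/3)*S^(1/2) = (1/0.044)*0.6476^(2/3)*0.0043^(1/2) = 1.1156 m/s.
Discharge Q = A * V = 4.62 * 1.1156 = 5.158 m^3/s.

5.158


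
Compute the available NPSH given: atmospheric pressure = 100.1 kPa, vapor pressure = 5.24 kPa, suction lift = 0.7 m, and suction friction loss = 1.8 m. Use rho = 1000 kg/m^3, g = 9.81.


NPSHa = p_atm/(rho*g) - z_s - hf_s - p_vap/(rho*g).
p_atm/(rho*g) = 100.1*1000 / (1000*9.81) = 10.204 m.
p_vap/(rho*g) = 5.24*1000 / (1000*9.81) = 0.534 m.
NPSHa = 10.204 - 0.7 - 1.8 - 0.534
      = 7.17 m.

7.17


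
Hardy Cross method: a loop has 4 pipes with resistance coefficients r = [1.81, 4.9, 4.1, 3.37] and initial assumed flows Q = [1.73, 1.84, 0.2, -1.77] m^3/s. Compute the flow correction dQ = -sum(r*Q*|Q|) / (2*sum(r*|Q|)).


Numerator terms (r*Q*|Q|): 1.81*1.73*|1.73| = 5.4171; 4.9*1.84*|1.84| = 16.5894; 4.1*0.2*|0.2| = 0.164; 3.37*-1.77*|-1.77| = -10.5579.
Sum of numerator = 11.6127.
Denominator terms (r*|Q|): 1.81*|1.73| = 3.1313; 4.9*|1.84| = 9.016; 4.1*|0.2| = 0.82; 3.37*|-1.77| = 5.9649.
2 * sum of denominator = 2 * 18.9322 = 37.8644.
dQ = -11.6127 / 37.8644 = -0.3067 m^3/s.

-0.3067


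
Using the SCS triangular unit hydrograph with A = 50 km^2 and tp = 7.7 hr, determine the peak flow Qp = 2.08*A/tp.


SCS formula: Qp = 2.08 * A / tp.
Qp = 2.08 * 50 / 7.7
   = 104.0 / 7.7
   = 13.51 m^3/s per cm.

13.51


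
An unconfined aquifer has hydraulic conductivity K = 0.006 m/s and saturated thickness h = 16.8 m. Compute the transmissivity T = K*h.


Transmissivity is defined as T = K * h.
T = 0.006 * 16.8
  = 0.1008 m^2/s.

0.1008


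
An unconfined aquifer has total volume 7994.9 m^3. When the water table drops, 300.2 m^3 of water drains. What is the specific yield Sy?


Specific yield Sy = Volume drained / Total volume.
Sy = 300.2 / 7994.9
   = 0.0375.

0.0375


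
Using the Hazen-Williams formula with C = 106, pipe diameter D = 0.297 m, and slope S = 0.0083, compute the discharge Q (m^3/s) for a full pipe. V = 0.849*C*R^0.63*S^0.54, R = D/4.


For a full circular pipe, R = D/4 = 0.297/4 = 0.0742 m.
V = 0.849 * 106 * 0.0742^0.63 * 0.0083^0.54
  = 0.849 * 106 * 0.19433 * 0.075215
  = 1.3154 m/s.
Pipe area A = pi*D^2/4 = pi*0.297^2/4 = 0.0693 m^2.
Q = A * V = 0.0693 * 1.3154 = 0.0911 m^3/s.

0.0911


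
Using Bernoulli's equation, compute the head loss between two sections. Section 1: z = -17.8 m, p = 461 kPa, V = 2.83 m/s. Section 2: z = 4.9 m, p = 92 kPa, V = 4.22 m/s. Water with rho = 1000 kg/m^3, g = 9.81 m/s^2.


Total head at each section: H = z + p/(rho*g) + V^2/(2g).
H1 = -17.8 + 461*1000/(1000*9.81) + 2.83^2/(2*9.81)
   = -17.8 + 46.993 + 0.4082
   = 29.601 m.
H2 = 4.9 + 92*1000/(1000*9.81) + 4.22^2/(2*9.81)
   = 4.9 + 9.378 + 0.9077
   = 15.186 m.
h_L = H1 - H2 = 29.601 - 15.186 = 14.415 m.

14.415


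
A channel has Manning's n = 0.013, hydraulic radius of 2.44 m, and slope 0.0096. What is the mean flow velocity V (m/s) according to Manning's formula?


Manning's equation gives V = (1/n) * R^(2/3) * S^(1/2).
First, compute R^(2/3) = 2.44^(2/3) = 1.8124.
Next, S^(1/2) = 0.0096^(1/2) = 0.09798.
Then 1/n = 1/0.013 = 76.92.
V = 76.92 * 1.8124 * 0.09798 = 13.66 m/s.

13.66


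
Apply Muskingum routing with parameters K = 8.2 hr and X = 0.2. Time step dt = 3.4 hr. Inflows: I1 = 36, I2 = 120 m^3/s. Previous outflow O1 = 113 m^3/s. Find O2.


Muskingum coefficients:
denom = 2*K*(1-X) + dt = 2*8.2*(1-0.2) + 3.4 = 16.52.
C0 = (dt - 2*K*X)/denom = (3.4 - 2*8.2*0.2)/16.52 = 0.0073.
C1 = (dt + 2*K*X)/denom = (3.4 + 2*8.2*0.2)/16.52 = 0.4044.
C2 = (2*K*(1-X) - dt)/denom = 0.5884.
O2 = C0*I2 + C1*I1 + C2*O1
   = 0.0073*120 + 0.4044*36 + 0.5884*113
   = 81.92 m^3/s.

81.92


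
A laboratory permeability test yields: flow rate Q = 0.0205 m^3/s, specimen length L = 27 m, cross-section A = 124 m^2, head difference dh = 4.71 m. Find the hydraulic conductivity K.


From K = Q*L / (A*dh):
Numerator: Q*L = 0.0205 * 27 = 0.5535.
Denominator: A*dh = 124 * 4.71 = 584.04.
K = 0.5535 / 584.04 = 0.000948 m/s.

0.000948


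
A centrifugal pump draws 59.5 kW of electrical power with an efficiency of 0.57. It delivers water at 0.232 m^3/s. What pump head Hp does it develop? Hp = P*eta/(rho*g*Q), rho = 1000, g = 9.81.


Pump head formula: Hp = P * eta / (rho * g * Q).
Numerator: P * eta = 59.5 * 1000 * 0.57 = 33915.0 W.
Denominator: rho * g * Q = 1000 * 9.81 * 0.232 = 2275.92.
Hp = 33915.0 / 2275.92 = 14.9 m.

14.9


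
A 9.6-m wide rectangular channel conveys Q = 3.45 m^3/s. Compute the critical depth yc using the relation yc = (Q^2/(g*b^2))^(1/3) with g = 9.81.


Using yc = (Q^2 / (g * b^2))^(1/3):
Q^2 = 3.45^2 = 11.9.
g * b^2 = 9.81 * 9.6^2 = 9.81 * 92.16 = 904.09.
Q^2 / (g*b^2) = 11.9 / 904.09 = 0.0132.
yc = 0.0132^(1/3) = 0.2361 m.

0.2361


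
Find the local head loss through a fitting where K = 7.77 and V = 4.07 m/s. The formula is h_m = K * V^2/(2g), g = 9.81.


Minor loss formula: h_m = K * V^2/(2g).
V^2 = 4.07^2 = 16.5649.
V^2/(2g) = 16.5649 / 19.62 = 0.8443 m.
h_m = 7.77 * 0.8443 = 6.5601 m.

6.5601


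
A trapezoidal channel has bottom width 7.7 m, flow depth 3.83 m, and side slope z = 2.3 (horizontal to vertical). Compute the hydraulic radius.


For a trapezoidal section with side slope z:
A = (b + z*y)*y = (7.7 + 2.3*3.83)*3.83 = 63.229 m^2.
P = b + 2*y*sqrt(1 + z^2) = 7.7 + 2*3.83*sqrt(1 + 2.3^2) = 26.911 m.
R = A/P = 63.229 / 26.911 = 2.3496 m.

2.3496


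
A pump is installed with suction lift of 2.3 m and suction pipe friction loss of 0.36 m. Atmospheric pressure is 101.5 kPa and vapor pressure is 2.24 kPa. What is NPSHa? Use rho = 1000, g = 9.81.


NPSHa = p_atm/(rho*g) - z_s - hf_s - p_vap/(rho*g).
p_atm/(rho*g) = 101.5*1000 / (1000*9.81) = 10.347 m.
p_vap/(rho*g) = 2.24*1000 / (1000*9.81) = 0.228 m.
NPSHa = 10.347 - 2.3 - 0.36 - 0.228
      = 7.46 m.

7.46


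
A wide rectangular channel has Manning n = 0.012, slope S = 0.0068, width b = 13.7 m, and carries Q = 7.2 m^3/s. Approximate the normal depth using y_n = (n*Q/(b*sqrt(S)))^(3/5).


We use the wide-channel approximation y_n = (n*Q/(b*sqrt(S)))^(3/5).
sqrt(S) = sqrt(0.0068) = 0.082462.
Numerator: n*Q = 0.012 * 7.2 = 0.0864.
Denominator: b*sqrt(S) = 13.7 * 0.082462 = 1.129729.
arg = 0.0765.
y_n = 0.0765^(3/5) = 0.2139 m.

0.2139


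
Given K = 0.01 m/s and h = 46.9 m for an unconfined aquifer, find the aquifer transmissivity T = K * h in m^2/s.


Transmissivity is defined as T = K * h.
T = 0.01 * 46.9
  = 0.469 m^2/s.

0.469


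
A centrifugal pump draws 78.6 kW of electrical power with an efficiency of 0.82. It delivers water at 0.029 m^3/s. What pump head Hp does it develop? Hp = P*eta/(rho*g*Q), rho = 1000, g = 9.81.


Pump head formula: Hp = P * eta / (rho * g * Q).
Numerator: P * eta = 78.6 * 1000 * 0.82 = 64452.0 W.
Denominator: rho * g * Q = 1000 * 9.81 * 0.029 = 284.49.
Hp = 64452.0 / 284.49 = 226.55 m.

226.55


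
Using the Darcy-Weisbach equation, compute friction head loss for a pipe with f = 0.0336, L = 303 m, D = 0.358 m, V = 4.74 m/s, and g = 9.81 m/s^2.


Darcy-Weisbach equation: h_f = f * (L/D) * V^2/(2g).
f * L/D = 0.0336 * 303/0.358 = 28.438.
V^2/(2g) = 4.74^2 / (2*9.81) = 22.4676 / 19.62 = 1.1451 m.
h_f = 28.438 * 1.1451 = 32.565 m.

32.565


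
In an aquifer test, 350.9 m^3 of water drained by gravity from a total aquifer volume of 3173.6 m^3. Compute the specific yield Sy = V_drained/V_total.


Specific yield Sy = Volume drained / Total volume.
Sy = 350.9 / 3173.6
   = 0.1106.

0.1106


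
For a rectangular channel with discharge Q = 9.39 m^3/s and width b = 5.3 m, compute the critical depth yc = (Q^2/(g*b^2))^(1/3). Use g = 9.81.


Using yc = (Q^2 / (g * b^2))^(1/3):
Q^2 = 9.39^2 = 88.17.
g * b^2 = 9.81 * 5.3^2 = 9.81 * 28.09 = 275.56.
Q^2 / (g*b^2) = 88.17 / 275.56 = 0.32.
yc = 0.32^(1/3) = 0.684 m.

0.684


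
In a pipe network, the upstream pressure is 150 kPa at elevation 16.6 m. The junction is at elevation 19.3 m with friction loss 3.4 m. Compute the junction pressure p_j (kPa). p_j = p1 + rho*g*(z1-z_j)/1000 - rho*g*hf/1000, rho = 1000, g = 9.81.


Junction pressure: p_j = p1 + rho*g*(z1 - z_j)/1000 - rho*g*hf/1000.
Elevation term = 1000*9.81*(16.6 - 19.3)/1000 = -26.487 kPa.
Friction term = 1000*9.81*3.4/1000 = 33.354 kPa.
p_j = 150 + -26.487 - 33.354 = 90.16 kPa.

90.16


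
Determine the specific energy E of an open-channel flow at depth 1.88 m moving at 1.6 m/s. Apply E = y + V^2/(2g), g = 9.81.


Specific energy E = y + V^2/(2g).
Velocity head = V^2/(2g) = 1.6^2 / (2*9.81) = 2.56 / 19.62 = 0.1305 m.
E = 1.88 + 0.1305 = 2.0105 m.

2.0105


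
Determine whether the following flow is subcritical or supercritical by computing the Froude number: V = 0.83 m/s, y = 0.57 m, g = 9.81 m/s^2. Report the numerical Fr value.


The Froude number is defined as Fr = V / sqrt(g*y).
g*y = 9.81 * 0.57 = 5.5917.
sqrt(g*y) = sqrt(5.5917) = 2.3647.
Fr = 0.83 / 2.3647 = 0.351.
Since Fr < 1, the flow is subcritical.

0.351


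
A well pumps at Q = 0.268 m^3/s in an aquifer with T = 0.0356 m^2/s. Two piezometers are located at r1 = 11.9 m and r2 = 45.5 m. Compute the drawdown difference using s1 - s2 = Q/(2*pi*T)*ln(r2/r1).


Thiem equation: s1 - s2 = Q/(2*pi*T) * ln(r2/r1).
ln(r2/r1) = ln(45.5/11.9) = 1.3412.
Q/(2*pi*T) = 0.268 / (2*pi*0.0356) = 0.268 / 0.2237 = 1.1981.
s1 - s2 = 1.1981 * 1.3412 = 1.6069 m.

1.6069


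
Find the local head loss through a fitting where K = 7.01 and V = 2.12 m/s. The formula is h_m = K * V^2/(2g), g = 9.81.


Minor loss formula: h_m = K * V^2/(2g).
V^2 = 2.12^2 = 4.4944.
V^2/(2g) = 4.4944 / 19.62 = 0.2291 m.
h_m = 7.01 * 0.2291 = 1.6058 m.

1.6058


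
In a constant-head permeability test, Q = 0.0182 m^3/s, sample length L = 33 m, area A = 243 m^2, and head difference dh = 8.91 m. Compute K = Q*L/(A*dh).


From K = Q*L / (A*dh):
Numerator: Q*L = 0.0182 * 33 = 0.6006.
Denominator: A*dh = 243 * 8.91 = 2165.13.
K = 0.6006 / 2165.13 = 0.000277 m/s.

0.000277


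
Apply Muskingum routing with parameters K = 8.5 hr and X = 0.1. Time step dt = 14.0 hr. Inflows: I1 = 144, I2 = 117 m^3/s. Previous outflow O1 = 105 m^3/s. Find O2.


Muskingum coefficients:
denom = 2*K*(1-X) + dt = 2*8.5*(1-0.1) + 14.0 = 29.3.
C0 = (dt - 2*K*X)/denom = (14.0 - 2*8.5*0.1)/29.3 = 0.4198.
C1 = (dt + 2*K*X)/denom = (14.0 + 2*8.5*0.1)/29.3 = 0.5358.
C2 = (2*K*(1-X) - dt)/denom = 0.0444.
O2 = C0*I2 + C1*I1 + C2*O1
   = 0.4198*117 + 0.5358*144 + 0.0444*105
   = 130.94 m^3/s.

130.94


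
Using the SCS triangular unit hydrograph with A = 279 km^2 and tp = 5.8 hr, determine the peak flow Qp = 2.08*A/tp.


SCS formula: Qp = 2.08 * A / tp.
Qp = 2.08 * 279 / 5.8
   = 580.32 / 5.8
   = 100.06 m^3/s per cm.

100.06


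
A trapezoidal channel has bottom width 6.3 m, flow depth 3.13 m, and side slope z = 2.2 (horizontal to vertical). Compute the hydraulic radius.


For a trapezoidal section with side slope z:
A = (b + z*y)*y = (6.3 + 2.2*3.13)*3.13 = 41.272 m^2.
P = b + 2*y*sqrt(1 + z^2) = 6.3 + 2*3.13*sqrt(1 + 2.2^2) = 21.428 m.
R = A/P = 41.272 / 21.428 = 1.9261 m.

1.9261


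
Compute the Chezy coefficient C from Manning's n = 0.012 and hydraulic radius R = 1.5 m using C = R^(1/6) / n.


The Chezy coefficient relates to Manning's n through C = R^(1/6) / n.
R^(1/6) = 1.5^(1/6) = 1.069913.
C = 1.069913 / 0.012 = 89.16 m^(1/2)/s.

89.16


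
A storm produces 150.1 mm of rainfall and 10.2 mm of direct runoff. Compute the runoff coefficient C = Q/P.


The runoff coefficient C = runoff depth / rainfall depth.
C = 10.2 / 150.1
  = 0.068.

0.068


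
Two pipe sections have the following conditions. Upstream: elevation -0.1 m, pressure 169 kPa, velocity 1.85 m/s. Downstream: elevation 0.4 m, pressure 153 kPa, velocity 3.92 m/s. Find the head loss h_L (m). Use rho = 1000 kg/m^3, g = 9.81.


Total head at each section: H = z + p/(rho*g) + V^2/(2g).
H1 = -0.1 + 169*1000/(1000*9.81) + 1.85^2/(2*9.81)
   = -0.1 + 17.227 + 0.1744
   = 17.302 m.
H2 = 0.4 + 153*1000/(1000*9.81) + 3.92^2/(2*9.81)
   = 0.4 + 15.596 + 0.7832
   = 16.78 m.
h_L = H1 - H2 = 17.302 - 16.78 = 0.522 m.

0.522


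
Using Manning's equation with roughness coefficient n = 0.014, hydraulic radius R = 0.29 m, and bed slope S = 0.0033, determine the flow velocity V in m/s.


Manning's equation gives V = (1/n) * R^(2/3) * S^(1/2).
First, compute R^(2/3) = 0.29^(2/3) = 0.4381.
Next, S^(1/2) = 0.0033^(1/2) = 0.057446.
Then 1/n = 1/0.014 = 71.43.
V = 71.43 * 0.4381 * 0.057446 = 1.7977 m/s.

1.7977


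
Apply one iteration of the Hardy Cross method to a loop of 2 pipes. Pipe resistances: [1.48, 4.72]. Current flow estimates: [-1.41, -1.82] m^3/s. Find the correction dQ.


Numerator terms (r*Q*|Q|): 1.48*-1.41*|-1.41| = -2.9424; 4.72*-1.82*|-1.82| = -15.6345.
Sum of numerator = -18.5769.
Denominator terms (r*|Q|): 1.48*|-1.41| = 2.0868; 4.72*|-1.82| = 8.5904.
2 * sum of denominator = 2 * 10.6772 = 21.3544.
dQ = --18.5769 / 21.3544 = 0.8699 m^3/s.

0.8699


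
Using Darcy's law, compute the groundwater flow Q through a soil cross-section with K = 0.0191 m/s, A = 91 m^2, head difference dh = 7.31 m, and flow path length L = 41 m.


Darcy's law: Q = K * A * i, where i = dh/L.
Hydraulic gradient i = 7.31 / 41 = 0.178293.
Q = 0.0191 * 91 * 0.178293
  = 0.3099 m^3/s.

0.3099


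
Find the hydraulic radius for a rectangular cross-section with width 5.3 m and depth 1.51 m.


For a rectangular section:
Flow area A = b * y = 5.3 * 1.51 = 8.0 m^2.
Wetted perimeter P = b + 2y = 5.3 + 2*1.51 = 8.32 m.
Hydraulic radius R = A/P = 8.0 / 8.32 = 0.9619 m.

0.9619


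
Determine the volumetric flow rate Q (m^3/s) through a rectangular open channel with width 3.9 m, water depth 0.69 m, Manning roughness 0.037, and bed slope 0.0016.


For a rectangular channel, the cross-sectional area A = b * y = 3.9 * 0.69 = 2.69 m^2.
The wetted perimeter P = b + 2y = 3.9 + 2*0.69 = 5.28 m.
Hydraulic radius R = A/P = 2.69/5.28 = 0.5097 m.
Velocity V = (1/n)*R^(2/3)*S^(1/2) = (1/0.037)*0.5097^(2/3)*0.0016^(1/2) = 0.6898 m/s.
Discharge Q = A * V = 2.69 * 0.6898 = 1.856 m^3/s.

1.856


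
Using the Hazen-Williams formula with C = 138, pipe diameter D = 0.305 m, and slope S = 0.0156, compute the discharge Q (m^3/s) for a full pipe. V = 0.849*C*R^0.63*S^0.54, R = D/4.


For a full circular pipe, R = D/4 = 0.305/4 = 0.0762 m.
V = 0.849 * 138 * 0.0762^0.63 * 0.0156^0.54
  = 0.849 * 138 * 0.197611 * 0.105752
  = 2.4484 m/s.
Pipe area A = pi*D^2/4 = pi*0.305^2/4 = 0.0731 m^2.
Q = A * V = 0.0731 * 2.4484 = 0.1789 m^3/s.

0.1789


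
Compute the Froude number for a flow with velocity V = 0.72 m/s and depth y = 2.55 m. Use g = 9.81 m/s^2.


The Froude number is defined as Fr = V / sqrt(g*y).
g*y = 9.81 * 2.55 = 25.0155.
sqrt(g*y) = sqrt(25.0155) = 5.0015.
Fr = 0.72 / 5.0015 = 0.144.

0.144


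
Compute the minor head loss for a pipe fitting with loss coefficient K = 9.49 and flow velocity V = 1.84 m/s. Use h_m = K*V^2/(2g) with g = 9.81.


Minor loss formula: h_m = K * V^2/(2g).
V^2 = 1.84^2 = 3.3856.
V^2/(2g) = 3.3856 / 19.62 = 0.1726 m.
h_m = 9.49 * 0.1726 = 1.6376 m.

1.6376


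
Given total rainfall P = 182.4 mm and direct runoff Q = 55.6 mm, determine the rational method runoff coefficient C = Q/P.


The runoff coefficient C = runoff depth / rainfall depth.
C = 55.6 / 182.4
  = 0.3048.

0.3048


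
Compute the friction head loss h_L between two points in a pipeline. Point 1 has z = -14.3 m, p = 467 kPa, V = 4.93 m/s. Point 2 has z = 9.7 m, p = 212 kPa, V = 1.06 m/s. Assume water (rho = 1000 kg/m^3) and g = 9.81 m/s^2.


Total head at each section: H = z + p/(rho*g) + V^2/(2g).
H1 = -14.3 + 467*1000/(1000*9.81) + 4.93^2/(2*9.81)
   = -14.3 + 47.604 + 1.2388
   = 34.543 m.
H2 = 9.7 + 212*1000/(1000*9.81) + 1.06^2/(2*9.81)
   = 9.7 + 21.611 + 0.0573
   = 31.368 m.
h_L = H1 - H2 = 34.543 - 31.368 = 3.175 m.

3.175


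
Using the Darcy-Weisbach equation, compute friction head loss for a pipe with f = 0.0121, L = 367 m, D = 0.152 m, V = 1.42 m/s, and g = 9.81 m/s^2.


Darcy-Weisbach equation: h_f = f * (L/D) * V^2/(2g).
f * L/D = 0.0121 * 367/0.152 = 29.2151.
V^2/(2g) = 1.42^2 / (2*9.81) = 2.0164 / 19.62 = 0.1028 m.
h_f = 29.2151 * 0.1028 = 3.003 m.

3.003


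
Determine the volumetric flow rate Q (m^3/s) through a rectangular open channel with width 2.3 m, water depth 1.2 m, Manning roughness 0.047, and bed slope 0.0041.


For a rectangular channel, the cross-sectional area A = b * y = 2.3 * 1.2 = 2.76 m^2.
The wetted perimeter P = b + 2y = 2.3 + 2*1.2 = 4.7 m.
Hydraulic radius R = A/P = 2.76/4.7 = 0.5872 m.
Velocity V = (1/n)*R^(2/3)*S^(1/2) = (1/0.047)*0.5872^(2/3)*0.0041^(1/2) = 0.9554 m/s.
Discharge Q = A * V = 2.76 * 0.9554 = 2.637 m^3/s.

2.637


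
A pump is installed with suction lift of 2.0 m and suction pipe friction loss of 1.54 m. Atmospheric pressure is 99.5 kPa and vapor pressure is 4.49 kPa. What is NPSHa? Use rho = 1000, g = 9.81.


NPSHa = p_atm/(rho*g) - z_s - hf_s - p_vap/(rho*g).
p_atm/(rho*g) = 99.5*1000 / (1000*9.81) = 10.143 m.
p_vap/(rho*g) = 4.49*1000 / (1000*9.81) = 0.458 m.
NPSHa = 10.143 - 2.0 - 1.54 - 0.458
      = 6.15 m.

6.15


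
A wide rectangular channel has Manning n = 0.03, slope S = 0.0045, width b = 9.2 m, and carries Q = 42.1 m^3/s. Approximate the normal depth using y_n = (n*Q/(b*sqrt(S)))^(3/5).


We use the wide-channel approximation y_n = (n*Q/(b*sqrt(S)))^(3/5).
sqrt(S) = sqrt(0.0045) = 0.067082.
Numerator: n*Q = 0.03 * 42.1 = 1.263.
Denominator: b*sqrt(S) = 9.2 * 0.067082 = 0.617154.
arg = 2.0465.
y_n = 2.0465^(3/5) = 1.5368 m.

1.5368


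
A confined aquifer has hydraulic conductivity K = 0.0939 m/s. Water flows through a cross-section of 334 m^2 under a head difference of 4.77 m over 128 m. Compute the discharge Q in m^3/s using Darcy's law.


Darcy's law: Q = K * A * i, where i = dh/L.
Hydraulic gradient i = 4.77 / 128 = 0.037266.
Q = 0.0939 * 334 * 0.037266
  = 1.1687 m^3/s.

1.1687


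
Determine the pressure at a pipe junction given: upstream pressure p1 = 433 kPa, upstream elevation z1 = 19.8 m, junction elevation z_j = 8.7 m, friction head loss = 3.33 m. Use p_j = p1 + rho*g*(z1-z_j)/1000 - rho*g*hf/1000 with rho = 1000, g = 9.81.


Junction pressure: p_j = p1 + rho*g*(z1 - z_j)/1000 - rho*g*hf/1000.
Elevation term = 1000*9.81*(19.8 - 8.7)/1000 = 108.891 kPa.
Friction term = 1000*9.81*3.33/1000 = 32.667 kPa.
p_j = 433 + 108.891 - 32.667 = 509.22 kPa.

509.22


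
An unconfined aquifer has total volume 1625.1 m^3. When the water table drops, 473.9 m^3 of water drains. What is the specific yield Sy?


Specific yield Sy = Volume drained / Total volume.
Sy = 473.9 / 1625.1
   = 0.2916.

0.2916


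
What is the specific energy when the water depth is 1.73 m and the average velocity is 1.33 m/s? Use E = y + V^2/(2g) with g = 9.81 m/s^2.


Specific energy E = y + V^2/(2g).
Velocity head = V^2/(2g) = 1.33^2 / (2*9.81) = 1.7689 / 19.62 = 0.0902 m.
E = 1.73 + 0.0902 = 1.8202 m.

1.8202


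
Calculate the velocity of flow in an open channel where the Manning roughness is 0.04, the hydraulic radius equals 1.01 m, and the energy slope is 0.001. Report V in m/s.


Manning's equation gives V = (1/n) * R^(2/3) * S^(1/2).
First, compute R^(2/3) = 1.01^(2/3) = 1.0067.
Next, S^(1/2) = 0.001^(1/2) = 0.031623.
Then 1/n = 1/0.04 = 25.0.
V = 25.0 * 1.0067 * 0.031623 = 0.7958 m/s.

0.7958


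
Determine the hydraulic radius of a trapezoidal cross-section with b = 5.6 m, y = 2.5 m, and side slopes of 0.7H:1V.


For a trapezoidal section with side slope z:
A = (b + z*y)*y = (5.6 + 0.7*2.5)*2.5 = 18.375 m^2.
P = b + 2*y*sqrt(1 + z^2) = 5.6 + 2*2.5*sqrt(1 + 0.7^2) = 11.703 m.
R = A/P = 18.375 / 11.703 = 1.5701 m.

1.5701


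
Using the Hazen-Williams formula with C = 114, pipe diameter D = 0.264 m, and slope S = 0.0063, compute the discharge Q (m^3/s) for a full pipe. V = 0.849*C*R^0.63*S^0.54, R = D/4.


For a full circular pipe, R = D/4 = 0.264/4 = 0.066 m.
V = 0.849 * 114 * 0.066^0.63 * 0.0063^0.54
  = 0.849 * 114 * 0.180432 * 0.06481
  = 1.1318 m/s.
Pipe area A = pi*D^2/4 = pi*0.264^2/4 = 0.0547 m^2.
Q = A * V = 0.0547 * 1.1318 = 0.062 m^3/s.

0.062


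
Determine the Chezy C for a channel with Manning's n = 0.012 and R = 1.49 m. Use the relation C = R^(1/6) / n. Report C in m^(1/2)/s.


The Chezy coefficient relates to Manning's n through C = R^(1/6) / n.
R^(1/6) = 1.49^(1/6) = 1.068721.
C = 1.068721 / 0.012 = 89.06 m^(1/2)/s.

89.06


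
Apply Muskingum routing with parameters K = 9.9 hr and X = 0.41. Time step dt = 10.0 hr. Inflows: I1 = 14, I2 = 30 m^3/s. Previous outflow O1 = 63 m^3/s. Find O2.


Muskingum coefficients:
denom = 2*K*(1-X) + dt = 2*9.9*(1-0.41) + 10.0 = 21.682.
C0 = (dt - 2*K*X)/denom = (10.0 - 2*9.9*0.41)/21.682 = 0.0868.
C1 = (dt + 2*K*X)/denom = (10.0 + 2*9.9*0.41)/21.682 = 0.8356.
C2 = (2*K*(1-X) - dt)/denom = 0.0776.
O2 = C0*I2 + C1*I1 + C2*O1
   = 0.0868*30 + 0.8356*14 + 0.0776*63
   = 19.19 m^3/s.

19.19


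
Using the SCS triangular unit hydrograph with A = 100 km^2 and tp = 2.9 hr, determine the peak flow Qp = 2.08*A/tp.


SCS formula: Qp = 2.08 * A / tp.
Qp = 2.08 * 100 / 2.9
   = 208.0 / 2.9
   = 71.72 m^3/s per cm.

71.72


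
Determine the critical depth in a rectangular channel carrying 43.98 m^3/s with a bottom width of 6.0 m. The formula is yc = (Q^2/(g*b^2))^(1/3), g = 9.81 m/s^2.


Using yc = (Q^2 / (g * b^2))^(1/3):
Q^2 = 43.98^2 = 1934.24.
g * b^2 = 9.81 * 6.0^2 = 9.81 * 36.0 = 353.16.
Q^2 / (g*b^2) = 1934.24 / 353.16 = 5.477.
yc = 5.477^(1/3) = 1.7627 m.

1.7627


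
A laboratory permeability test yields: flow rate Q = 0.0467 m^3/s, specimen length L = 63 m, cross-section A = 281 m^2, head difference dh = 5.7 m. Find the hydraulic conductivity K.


From K = Q*L / (A*dh):
Numerator: Q*L = 0.0467 * 63 = 2.9421.
Denominator: A*dh = 281 * 5.7 = 1601.7.
K = 2.9421 / 1601.7 = 0.001837 m/s.

0.001837


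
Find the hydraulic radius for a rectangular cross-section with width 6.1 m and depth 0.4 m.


For a rectangular section:
Flow area A = b * y = 6.1 * 0.4 = 2.44 m^2.
Wetted perimeter P = b + 2y = 6.1 + 2*0.4 = 6.9 m.
Hydraulic radius R = A/P = 2.44 / 6.9 = 0.3536 m.

0.3536


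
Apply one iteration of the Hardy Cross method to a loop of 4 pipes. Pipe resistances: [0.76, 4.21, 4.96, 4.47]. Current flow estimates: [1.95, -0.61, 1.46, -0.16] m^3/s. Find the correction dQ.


Numerator terms (r*Q*|Q|): 0.76*1.95*|1.95| = 2.8899; 4.21*-0.61*|-0.61| = -1.5665; 4.96*1.46*|1.46| = 10.5727; 4.47*-0.16*|-0.16| = -0.1144.
Sum of numerator = 11.7817.
Denominator terms (r*|Q|): 0.76*|1.95| = 1.482; 4.21*|-0.61| = 2.5681; 4.96*|1.46| = 7.2416; 4.47*|-0.16| = 0.7152.
2 * sum of denominator = 2 * 12.0069 = 24.0138.
dQ = -11.7817 / 24.0138 = -0.4906 m^3/s.

-0.4906


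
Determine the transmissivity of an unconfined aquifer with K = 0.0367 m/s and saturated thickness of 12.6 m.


Transmissivity is defined as T = K * h.
T = 0.0367 * 12.6
  = 0.4624 m^2/s.

0.4624


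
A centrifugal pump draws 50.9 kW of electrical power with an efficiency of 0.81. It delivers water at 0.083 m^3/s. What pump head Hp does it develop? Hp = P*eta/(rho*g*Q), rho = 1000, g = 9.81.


Pump head formula: Hp = P * eta / (rho * g * Q).
Numerator: P * eta = 50.9 * 1000 * 0.81 = 41229.0 W.
Denominator: rho * g * Q = 1000 * 9.81 * 0.083 = 814.23.
Hp = 41229.0 / 814.23 = 50.64 m.

50.64


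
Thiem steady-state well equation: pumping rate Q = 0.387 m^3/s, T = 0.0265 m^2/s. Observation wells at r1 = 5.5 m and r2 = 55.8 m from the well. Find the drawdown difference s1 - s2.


Thiem equation: s1 - s2 = Q/(2*pi*T) * ln(r2/r1).
ln(r2/r1) = ln(55.8/5.5) = 2.317.
Q/(2*pi*T) = 0.387 / (2*pi*0.0265) = 0.387 / 0.1665 = 2.3243.
s1 - s2 = 2.3243 * 2.317 = 5.3854 m.

5.3854


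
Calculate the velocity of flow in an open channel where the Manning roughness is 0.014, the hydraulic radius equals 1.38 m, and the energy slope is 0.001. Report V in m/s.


Manning's equation gives V = (1/n) * R^(2/3) * S^(1/2).
First, compute R^(2/3) = 1.38^(2/3) = 1.2395.
Next, S^(1/2) = 0.001^(1/2) = 0.031623.
Then 1/n = 1/0.014 = 71.43.
V = 71.43 * 1.2395 * 0.031623 = 2.7998 m/s.

2.7998


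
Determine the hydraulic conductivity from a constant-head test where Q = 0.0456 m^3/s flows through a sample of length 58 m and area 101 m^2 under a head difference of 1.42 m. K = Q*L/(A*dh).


From K = Q*L / (A*dh):
Numerator: Q*L = 0.0456 * 58 = 2.6448.
Denominator: A*dh = 101 * 1.42 = 143.42.
K = 2.6448 / 143.42 = 0.018441 m/s.

0.018441


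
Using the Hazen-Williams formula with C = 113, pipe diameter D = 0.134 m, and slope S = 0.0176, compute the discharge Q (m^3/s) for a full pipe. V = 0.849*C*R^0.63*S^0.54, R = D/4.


For a full circular pipe, R = D/4 = 0.134/4 = 0.0335 m.
V = 0.849 * 113 * 0.0335^0.63 * 0.0176^0.54
  = 0.849 * 113 * 0.1177 * 0.11287
  = 1.2745 m/s.
Pipe area A = pi*D^2/4 = pi*0.134^2/4 = 0.0141 m^2.
Q = A * V = 0.0141 * 1.2745 = 0.018 m^3/s.

0.018


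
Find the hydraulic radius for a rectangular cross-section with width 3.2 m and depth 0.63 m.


For a rectangular section:
Flow area A = b * y = 3.2 * 0.63 = 2.02 m^2.
Wetted perimeter P = b + 2y = 3.2 + 2*0.63 = 4.46 m.
Hydraulic radius R = A/P = 2.02 / 4.46 = 0.452 m.

0.452


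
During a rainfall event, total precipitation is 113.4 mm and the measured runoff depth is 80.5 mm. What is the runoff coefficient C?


The runoff coefficient C = runoff depth / rainfall depth.
C = 80.5 / 113.4
  = 0.7099.

0.7099


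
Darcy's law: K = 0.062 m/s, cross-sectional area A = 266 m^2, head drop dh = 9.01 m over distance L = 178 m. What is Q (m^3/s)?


Darcy's law: Q = K * A * i, where i = dh/L.
Hydraulic gradient i = 9.01 / 178 = 0.050618.
Q = 0.062 * 266 * 0.050618
  = 0.8348 m^3/s.

0.8348


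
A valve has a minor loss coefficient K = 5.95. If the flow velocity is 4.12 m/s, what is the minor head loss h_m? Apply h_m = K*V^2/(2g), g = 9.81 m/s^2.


Minor loss formula: h_m = K * V^2/(2g).
V^2 = 4.12^2 = 16.9744.
V^2/(2g) = 16.9744 / 19.62 = 0.8652 m.
h_m = 5.95 * 0.8652 = 5.1477 m.

5.1477


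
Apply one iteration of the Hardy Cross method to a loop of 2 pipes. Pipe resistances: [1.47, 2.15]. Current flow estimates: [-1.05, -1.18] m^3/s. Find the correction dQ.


Numerator terms (r*Q*|Q|): 1.47*-1.05*|-1.05| = -1.6207; 2.15*-1.18*|-1.18| = -2.9937.
Sum of numerator = -4.6143.
Denominator terms (r*|Q|): 1.47*|-1.05| = 1.5435; 2.15*|-1.18| = 2.537.
2 * sum of denominator = 2 * 4.0805 = 8.161.
dQ = --4.6143 / 8.161 = 0.5654 m^3/s.

0.5654
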